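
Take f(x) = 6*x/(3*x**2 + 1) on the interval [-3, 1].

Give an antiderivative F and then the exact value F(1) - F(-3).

Antiderivative: F(x) = log(2*x**2 + 2/3); value = -log(56/3) + log(8/3)

f matches the chain-rule pattern g'(h)*h' with inner function h(x) = 2*x**2 + 2/3; substituting u = h(x) collapses the integral.
F(x) = log(2*x**2 + 2/3) is an antiderivative of f.
Check: d/dx[log(2*x**2 + 2/3)] = 6*x/(3*x**2 + 1) = f(x).
F(1) = log(8/3); F(-3) = log(56/3).
Integral = F(1) - F(-3) = -log(56/3) + log(8/3).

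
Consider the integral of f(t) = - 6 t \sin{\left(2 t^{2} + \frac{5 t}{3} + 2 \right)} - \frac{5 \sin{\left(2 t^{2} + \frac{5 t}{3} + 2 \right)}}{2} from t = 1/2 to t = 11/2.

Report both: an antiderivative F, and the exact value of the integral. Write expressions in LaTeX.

Antiderivative: F(t) = \frac{3 \cos{\left(2 t^{2} + \frac{5 t}{3} + 2 \right)}}{2}; value = \frac{3 \cos{\left(\frac{215}{3} \right)}}{2} - \frac{3 \cos{\left(\frac{10}{3} \right)}}{2}

f matches the chain-rule pattern g'(h)*h' with inner function h(t) = 2 t^{2} + \frac{5 t}{3} + 2; substituting u = h(t) collapses the integral.
F(t) = \frac{3 \cos{\left(2 t^{2} + \frac{5 t}{3} + 2 \right)}}{2} is an antiderivative of f.
Check: d/dt[\frac{3 \cos{\left(2 t^{2} + \frac{5 t}{3} + 2 \right)}}{2}] = - 6 t \sin{\left(2 t^{2} + \frac{5 t}{3} + 2 \right)} - \frac{5 \sin{\left(2 t^{2} + \frac{5 t}{3} + 2 \right)}}{2} = f(t).
F(11/2) = \frac{3 \cos{\left(\frac{215}{3} \right)}}{2}; F(1/2) = \frac{3 \cos{\left(\frac{10}{3} \right)}}{2}.
Integral = F(11/2) - F(1/2) = \frac{3 \cos{\left(\frac{215}{3} \right)}}{2} - \frac{3 \cos{\left(\frac{10}{3} \right)}}{2}.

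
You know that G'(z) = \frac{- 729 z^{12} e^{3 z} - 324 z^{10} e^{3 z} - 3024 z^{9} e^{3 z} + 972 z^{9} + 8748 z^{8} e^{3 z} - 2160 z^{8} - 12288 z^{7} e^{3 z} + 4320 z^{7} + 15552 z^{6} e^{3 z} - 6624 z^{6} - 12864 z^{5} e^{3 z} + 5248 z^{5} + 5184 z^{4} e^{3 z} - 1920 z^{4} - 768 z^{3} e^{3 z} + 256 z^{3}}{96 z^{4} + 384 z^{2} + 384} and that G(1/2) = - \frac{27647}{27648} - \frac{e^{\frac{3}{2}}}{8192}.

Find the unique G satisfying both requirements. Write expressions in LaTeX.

G'(z) has the shape u'v + uv' for u = \frac{\left(\frac{3 z^{2}}{2} - z\right)^{4}}{2} and v = - e^{3 z} + \frac{4}{3 \left(2 z^{2} + 4\right)} — it is the derivative of the product u*v.
A general antiderivative is \frac{\left(\frac{3 z^{2}}{2} - z\right)^{4} \left(- e^{3 z} + \frac{4}{3 \left(2 z^{2} + 4\right)}\right)}{2} + C.
The condition gives C = - \frac{27647}{27648} - \frac{e^{\frac{3}{2}}}{8192} - (\frac{1}{27648} - \frac{e^{\frac{3}{2}}}{8192}) = -1.
So G(z) = - \frac{81 z^{8} e^{3 z}}{32} + \frac{81 z^{8}}{48 z^{2} + 96} + \frac{27 z^{7} e^{3 z}}{4} - \frac{27 z^{7}}{6 z^{2} + 12} - \frac{27 z^{6} e^{3 z}}{4} + \frac{27 z^{6}}{6 z^{2} + 12} + 3 z^{5} e^{3 z} - \frac{12 z^{5}}{6 z^{2} + 12} - \frac{z^{4} e^{3 z}}{2} + \frac{2 z^{4}}{6 z^{2} + 12} - 1.
Check: d/dz[- \frac{81 z^{8} e^{3 z}}{32} + \frac{81 z^{8}}{48 z^{2} + 96} + \frac{27 z^{7} e^{3 z}}{4} - \frac{27 z^{7}}{6 z^{2} + 12} - \frac{27 z^{6} e^{3 z}}{4} + \frac{27 z^{6}}{6 z^{2} + 12} + 3 z^{5} e^{3 z} - \frac{12 z^{5}}{6 z^{2} + 12} - \frac{z^{4} e^{3 z}}{2} + \frac{2 z^{4}}{6 z^{2} + 12} - 1] = \frac{- 729 z^{12} e^{3 z} - 324 z^{10} e^{3 z} - 3024 z^{9} e^{3 z} + 972 z^{9} + 8748 z^{8} e^{3 z} - 2160 z^{8} - 12288 z^{7} e^{3 z} + 4320 z^{7} + 15552 z^{6} e^{3 z} - 6624 z^{6} - 12864 z^{5} e^{3 z} + 5248 z^{5} + 5184 z^{4} e^{3 z} - 1920 z^{4} - 768 z^{3} e^{3 z} + 256 z^{3}}{96 z^{4} + 384 z^{2} + 384} = G'(z).

G(z) = - \frac{81 z^{8} e^{3 z}}{32} + \frac{81 z^{8}}{48 z^{2} + 96} + \frac{27 z^{7} e^{3 z}}{4} - \frac{27 z^{7}}{6 z^{2} + 12} - \frac{27 z^{6} e^{3 z}}{4} + \frac{27 z^{6}}{6 z^{2} + 12} + 3 z^{5} e^{3 z} - \frac{12 z^{5}}{6 z^{2} + 12} - \frac{z^{4} e^{3 z}}{2} + \frac{2 z^{4}}{6 z^{2} + 12} - 1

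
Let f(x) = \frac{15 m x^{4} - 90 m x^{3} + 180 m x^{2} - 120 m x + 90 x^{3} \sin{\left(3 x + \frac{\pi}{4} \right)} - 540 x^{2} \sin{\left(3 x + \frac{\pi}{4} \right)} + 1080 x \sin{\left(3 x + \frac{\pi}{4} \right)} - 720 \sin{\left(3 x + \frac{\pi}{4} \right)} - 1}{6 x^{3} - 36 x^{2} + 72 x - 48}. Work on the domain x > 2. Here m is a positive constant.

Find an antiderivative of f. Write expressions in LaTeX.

An antiderivative is F(x) = \frac{15 m x^{4} - 60 m x^{3} + 60 m x^{2} - 60 x^{2} \cos{\left(3 x + \frac{\pi}{4} \right)} + 240 x \cos{\left(3 x + \frac{\pi}{4} \right)} - 240 \cos{\left(3 x + \frac{\pi}{4} \right)} + 1}{12 x^{2} - 48 x + 48}.

Check any antiderivative F(x) by computing F'(x) and comparing it with f(x).
Check: d/dx[\frac{15 m x^{4} - 60 m x^{3} + 60 m x^{2} - 60 x^{2} \cos{\left(3 x + \frac{\pi}{4} \right)} + 240 x \cos{\left(3 x + \frac{\pi}{4} \right)} - 240 \cos{\left(3 x + \frac{\pi}{4} \right)} + 1}{12 x^{2} - 48 x + 48}] = \frac{15 m x^{4} - 90 m x^{3} + 180 m x^{2} - 120 m x + 90 x^{3} \sin{\left(3 x + \frac{\pi}{4} \right)} - 540 x^{2} \sin{\left(3 x + \frac{\pi}{4} \right)} + 1080 x \sin{\left(3 x + \frac{\pi}{4} \right)} - 720 \sin{\left(3 x + \frac{\pi}{4} \right)} - 1}{6 x^{3} - 36 x^{2} + 72 x - 48} = f(x).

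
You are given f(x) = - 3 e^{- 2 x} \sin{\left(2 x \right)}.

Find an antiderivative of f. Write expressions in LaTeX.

Recover f(x) by differentiating a candidate F(x); any mismatch rules it out.
Check: d/dx[\frac{3 \left(\sin{\left(2 x \right)} + \cos{\left(2 x \right)}\right) e^{- 2 x}}{4}] = - 3 e^{- 2 x} \sin{\left(2 x \right)} = f(x).

An antiderivative is F(x) = \frac{3 \left(\sin{\left(2 x \right)} + \cos{\left(2 x \right)}\right) e^{- 2 x}}{4}.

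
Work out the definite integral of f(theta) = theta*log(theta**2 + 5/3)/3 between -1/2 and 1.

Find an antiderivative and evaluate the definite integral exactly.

An antiderivative F(theta) passes only if d/dtheta[F] lands on f(theta) exactly.
F(theta) = theta**2*log(theta**2 + 5/3)/6 - theta**2/6 + 5*log(3*theta**2 + 5)/18 is an antiderivative of f.
Check: d/dtheta[theta**2*log(theta**2 + 5/3)/6 - theta**2/6 + 5*log(3*theta**2 + 5)/18] = theta*log(theta**2 + 5/3)/3 = f(theta).
F(1) = -1/6 + log(8/3)/6 + 5*log(8)/18; F(-1/2) = -1/24 + log(23/12)/24 + 5*log(23/4)/18.
Integral = F(1) - F(-1/2) = -5*log(23/4)/18 - 1/8 - log(23/12)/24 + log(8/3)/6 + 5*log(8)/18.

Antiderivative: F(theta) = theta**2*log(theta**2 + 5/3)/6 - theta**2/6 + 5*log(3*theta**2 + 5)/18; value = -5*log(23/4)/18 - 1/8 - log(23/12)/24 + log(8/3)/6 + 5*log(8)/18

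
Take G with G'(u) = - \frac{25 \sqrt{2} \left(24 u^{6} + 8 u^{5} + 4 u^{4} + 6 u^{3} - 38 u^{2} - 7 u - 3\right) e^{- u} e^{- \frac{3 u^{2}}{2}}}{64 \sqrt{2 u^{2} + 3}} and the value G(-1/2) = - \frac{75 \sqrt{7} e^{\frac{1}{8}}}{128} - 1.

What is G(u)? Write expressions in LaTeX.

G(u) = \frac{\sqrt{2} \left(100 u^{3} \sqrt{2 u^{2} + 3} - 25 \sqrt{2 u^{2} + 3} - 32 \sqrt{2} e^{u} e^{\frac{3 u^{2}}{2}}\right) e^{- u} e^{- \frac{3 u^{2}}{2}}}{64}

Any candidate G(u) must reproduce the stated G'(u) exactly.
A general antiderivative is - \frac{25 \left(\frac{1}{2} - 2 u^{3}\right) \sqrt{u^{2} + \frac{3}{2}} e^{- \frac{3 u^{2}}{2} - u}}{16} + C.
The condition gives C = - \frac{75 \sqrt{7} e^{\frac{1}{8}}}{128} - 1 - (- \frac{75 \sqrt{7} e^{\frac{1}{8}}}{128}) = -1.
So G(u) = \frac{\sqrt{2} \left(100 u^{3} \sqrt{2 u^{2} + 3} - 25 \sqrt{2 u^{2} + 3} - 32 \sqrt{2} e^{u} e^{\frac{3 u^{2}}{2}}\right) e^{- u} e^{- \frac{3 u^{2}}{2}}}{64}.
Check: d/du[\frac{\sqrt{2} \left(100 u^{3} \sqrt{2 u^{2} + 3} - 25 \sqrt{2 u^{2} + 3} - 32 \sqrt{2} e^{u} e^{\frac{3 u^{2}}{2}}\right) e^{- u} e^{- \frac{3 u^{2}}{2}}}{64}] = \frac{\left(- 600 \sqrt{2} u^{6} - 200 \sqrt{2} u^{5} - 100 \sqrt{2} u^{4} - 150 \sqrt{2} u^{3} + 950 \sqrt{2} u^{2} + 175 \sqrt{2} u + 75 \sqrt{2}\right) e^{- u} e^{- \frac{3 u^{2}}{2}}}{64 \sqrt{2 u^{2} + 3}}, which equals G'(u).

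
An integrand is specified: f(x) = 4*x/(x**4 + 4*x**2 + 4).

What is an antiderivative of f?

An antiderivative is F(x) = -1/(x**2/2 + 1).

f matches the chain-rule pattern g'(h)*h' with inner function h(x) = x**2/2 + 1; substituting u = h(x) collapses the integral.
Check: d/dx[-1/(x**2/2 + 1)] = 4*x/(x**4 + 4*x**2 + 4) = f(x).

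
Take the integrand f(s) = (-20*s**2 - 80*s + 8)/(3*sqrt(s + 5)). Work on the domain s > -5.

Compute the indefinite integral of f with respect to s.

F(s) = -8*sqrt(s + 5)*(s**2 - 2)/3 + C

f has the shape u'v + uv' for u = -4*sqrt(s + 5)/3 and v = 2*s**2 - 4 — it is the derivative of the product u*v.
Check: d/ds[-8*sqrt(s + 5)*(s**2 - 2)/3] = (-20*s**2 - 80*s + 8)/(3*sqrt(s + 5)) = f(s).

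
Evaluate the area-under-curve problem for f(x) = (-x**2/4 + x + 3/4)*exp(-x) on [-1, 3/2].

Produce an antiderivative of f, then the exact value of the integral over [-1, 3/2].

f has the shape u'v + uv' for u = x**2/4 - x/2 - 5/4 and v = exp(-x) — it is the derivative of the product u*v.
F(x) = (x**2 - 2*x - 5)*exp(-x)/4 is an antiderivative of f.
Check: d/dx[(x**2 - 2*x - 5)*exp(-x)/4] = (-x**2 + 4*x + 3)*exp(-x)/4, which equals f(x).
F(3/2) = -23*exp(-3/2)/16; F(-1) = -exp(1)/2.
Integral = F(3/2) - F(-1) = -23*exp(-3/2)/16 + exp(1)/2.

Antiderivative: F(x) = (x**2 - 2*x - 5)*exp(-x)/4; value = -23*exp(-3/2)/16 + exp(1)/2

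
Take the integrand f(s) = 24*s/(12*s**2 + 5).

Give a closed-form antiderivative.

f matches the chain-rule pattern g'(h)*h' with inner function h(s) = 4*s**2 + 5/3; substituting u = h(s) collapses the integral.
Check: d/ds[log(4*s**2 + 5/3)] = 24*s/(12*s**2 + 5) = f(s).

An antiderivative is F(s) = log(4*s**2 + 5/3).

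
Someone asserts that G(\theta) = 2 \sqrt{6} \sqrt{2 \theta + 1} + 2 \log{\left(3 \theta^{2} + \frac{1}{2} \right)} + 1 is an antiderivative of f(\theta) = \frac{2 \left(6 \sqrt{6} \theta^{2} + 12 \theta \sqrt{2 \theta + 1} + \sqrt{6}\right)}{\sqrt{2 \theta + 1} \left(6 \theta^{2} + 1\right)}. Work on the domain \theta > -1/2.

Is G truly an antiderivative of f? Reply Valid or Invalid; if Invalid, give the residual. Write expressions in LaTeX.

Valid - the claim checks out under differentiation.

d/d\theta[G] = \frac{12 \sqrt{6} \theta^{2} + 24 \theta \sqrt{2 \theta + 1} + 2 \sqrt{6}}{6 \theta^{2} \sqrt{2 \theta + 1} + \sqrt{2 \theta + 1}}
This equals f(\theta) exactly, so the claim holds.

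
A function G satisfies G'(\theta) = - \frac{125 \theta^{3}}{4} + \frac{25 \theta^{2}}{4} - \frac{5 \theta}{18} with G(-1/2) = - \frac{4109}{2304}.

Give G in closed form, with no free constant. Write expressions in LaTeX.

The substitution u = \frac{5 \theta^{2}}{2} - \frac{\theta}{3} works: G'(\theta) is exactly (dG/du)*(du/d\theta) for that inner function.
A general antiderivative is - \frac{5 \left(\frac{5 \theta^{2}}{2} - \frac{\theta}{3}\right)^{2}}{4} + C.
The condition gives C = - \frac{4109}{2304} - (- \frac{1805}{2304}) = -1.
So G(\theta) = - \frac{125 \theta^{4}}{16} + \frac{25 \theta^{3}}{12} - \frac{5 \theta^{2}}{36} - 1.
Check: d/d\theta[- \frac{125 \theta^{4}}{16} + \frac{25 \theta^{3}}{12} - \frac{5 \theta^{2}}{36} - 1] = - \frac{125 \theta^{3}}{4} + \frac{25 \theta^{2}}{4} - \frac{5 \theta}{18} = G'(\theta).

G(\theta) = - \frac{125 \theta^{4}}{16} + \frac{25 \theta^{3}}{12} - \frac{5 \theta^{2}}{36} - 1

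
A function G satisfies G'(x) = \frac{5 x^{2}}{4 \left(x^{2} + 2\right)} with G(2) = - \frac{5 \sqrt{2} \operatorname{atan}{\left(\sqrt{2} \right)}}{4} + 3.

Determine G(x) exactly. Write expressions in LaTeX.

G(x) = \frac{5 x}{4} - \frac{5 \sqrt{2} \operatorname{atan}{\left(\frac{\sqrt{2} x}{2} \right)}}{4} + \frac{1}{2}

Any candidate G(x) must reproduce the stated G'(x) exactly.
A general antiderivative is \frac{5 x}{4} - \frac{5 \sqrt{2} \operatorname{atan}{\left(\frac{\sqrt{2} x}{2} \right)}}{4} + C.
The condition gives C = - \frac{5 \sqrt{2} \operatorname{atan}{\left(\sqrt{2} \right)}}{4} + 3 - (- \frac{5 \sqrt{2} \operatorname{atan}{\left(\sqrt{2} \right)}}{4} + \frac{5}{2}) = \frac{1}{2}.
So G(x) = \frac{5 x}{4} - \frac{5 \sqrt{2} \operatorname{atan}{\left(\frac{\sqrt{2} x}{2} \right)}}{4} + \frac{1}{2}.
Check: d/dx[\frac{5 x}{4} - \frac{5 \sqrt{2} \operatorname{atan}{\left(\frac{\sqrt{2} x}{2} \right)}}{4} + \frac{1}{2}] = \frac{5 x^{2}}{4 x^{2} + 8}, which equals G'(x).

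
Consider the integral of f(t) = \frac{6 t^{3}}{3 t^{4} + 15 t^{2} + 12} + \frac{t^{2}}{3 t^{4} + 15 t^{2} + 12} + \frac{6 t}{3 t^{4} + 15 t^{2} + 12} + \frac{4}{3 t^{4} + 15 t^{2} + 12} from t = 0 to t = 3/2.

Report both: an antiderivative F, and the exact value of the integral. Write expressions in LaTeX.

Integrate term by term and add the pieces.
F(t) = \log{\left(\frac{t^{2}}{2} + 2 \right)} + \frac{\operatorname{atan}{\left(t \right)}}{3} is an antiderivative of f.
Check: d/dt[\log{\left(\frac{t^{2}}{2} + 2 \right)} + \frac{\operatorname{atan}{\left(t \right)}}{3}] = \frac{6 t^{3} + t^{2} + 6 t + 4}{3 t^{4} + 15 t^{2} + 12}, which equals f(t).
F(3/2) = \frac{\operatorname{atan}{\left(\frac{3}{2} \right)}}{3} + \log{\left(\frac{25}{8} \right)}; F(0) = \log{\left(2 \right)}.
Integral = F(3/2) - F(0) = - \log{\left(2 \right)} + \frac{\operatorname{atan}{\left(\frac{3}{2} \right)}}{3} + \log{\left(\frac{25}{8} \right)}.

Antiderivative: F(t) = \log{\left(\frac{t^{2}}{2} + 2 \right)} + \frac{\operatorname{atan}{\left(t \right)}}{3}; value = - \log{\left(2 \right)} + \frac{\operatorname{atan}{\left(\frac{3}{2} \right)}}{3} + \log{\left(\frac{25}{8} \right)}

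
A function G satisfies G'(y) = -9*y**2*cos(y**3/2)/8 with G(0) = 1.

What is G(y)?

G'(y) matches the chain-rule pattern g'(h)*h' with inner function h(y) = y**3/2; substituting u = h(y) collapses the integral.
A general antiderivative is -3*sin(y**3/2)/4 + C.
The condition gives C = 1 - (0) = 1.
So G(y) = 1 - 3*sin(y**3/2)/4.
Check: d/dy[1 - 3*sin(y**3/2)/4] = -9*y**2*cos(y**3/2)/8 = G'(y).

G(y) = 1 - 3*sin(y**3/2)/4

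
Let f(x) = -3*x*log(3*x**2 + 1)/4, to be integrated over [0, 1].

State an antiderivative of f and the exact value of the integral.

Differentiate the proposed F(x) back; it has to land on f(x) exactly.
F(x) = -3*x**2*log(3*x**2 + 1)/8 + 3*x**2/8 - log(3*x**2 + 1)/8 is an antiderivative of f.
Check: d/dx[-3*x**2*log(3*x**2 + 1)/8 + 3*x**2/8 - log(3*x**2 + 1)/8] = -3*x*log(3*x**2 + 1)/4 = f(x).
F(1) = 3/8 - log(4)/2; F(0) = 0.
Integral = F(1) - F(0) = 3/8 - log(4)/2.

Antiderivative: F(x) = -3*x**2*log(3*x**2 + 1)/8 + 3*x**2/8 - log(3*x**2 + 1)/8; value = 3/8 - log(4)/2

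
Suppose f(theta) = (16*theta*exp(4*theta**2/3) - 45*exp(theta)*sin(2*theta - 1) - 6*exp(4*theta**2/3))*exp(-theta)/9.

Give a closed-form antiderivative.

An antiderivative is F(theta) = 2*exp(4*theta**2/3 - theta)/3 + 5*cos(2*theta - 1)/2.

For F(theta) to be correct the identity F'(theta) - f(theta) = 0 must hold.
Check: d/dtheta[2*exp(4*theta**2/3 - theta)/3 + 5*cos(2*theta - 1)/2] = 16*theta*exp(-theta)*exp(4*theta**2/3)/9 - 5*sin(2*theta - 1) - 2*exp(-theta)*exp(4*theta**2/3)/3, which equals f(theta).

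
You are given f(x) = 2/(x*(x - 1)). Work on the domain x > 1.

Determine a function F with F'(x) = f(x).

The denominator factors as x*(x - 1); partial fractions split f into directly integrable pieces: 2/(x - 1) - 2/x.
Check: d/dx[2*(-log(x) + log(x - 1))] = 2/(x**2 - x), which equals f(x).

An antiderivative is F(x) = 2*(-log(x) + log(x - 1)).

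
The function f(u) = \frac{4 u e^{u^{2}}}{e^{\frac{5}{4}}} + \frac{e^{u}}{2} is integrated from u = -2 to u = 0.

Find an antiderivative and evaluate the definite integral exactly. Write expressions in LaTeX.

Antiderivative: F(u) = \frac{e^{u}}{2} + \frac{2 e^{u^{2}}}{e^{\frac{5}{4}}}; value = - 2 e^{\frac{11}{4}} - \frac{1}{2 e^{2}} + \frac{1}{2} + \frac{2}{e^{\frac{5}{4}}}

Integrate term by term and add the pieces.
F(u) = \frac{e^{u}}{2} + \frac{2 e^{u^{2}}}{e^{\frac{5}{4}}} is an antiderivative of f.
Check: d/du[\frac{e^{u}}{2} + \frac{2 e^{u^{2}}}{e^{\frac{5}{4}}}] = \frac{8 u e^{u^{2}} + e^{\frac{5}{4}} e^{u}}{2 e^{\frac{5}{4}}}, which equals f(u).
F(0) = \frac{1}{2} + \frac{2}{e^{\frac{5}{4}}}; F(-2) = \frac{1}{2 e^{2}} + 2 e^{\frac{11}{4}}.
Integral = F(0) - F(-2) = - 2 e^{\frac{11}{4}} - \frac{1}{2 e^{2}} + \frac{1}{2} + \frac{2}{e^{\frac{5}{4}}}.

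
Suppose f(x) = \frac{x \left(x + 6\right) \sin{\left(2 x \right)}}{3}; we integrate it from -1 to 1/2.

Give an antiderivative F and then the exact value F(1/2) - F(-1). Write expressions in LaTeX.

Antiderivative: F(x) = - \frac{x^{2} \cos{\left(2 x \right)}}{6} + \frac{x \sin{\left(2 x \right)}}{6} - x \cos{\left(2 x \right)} + \frac{\sin{\left(2 x \right)}}{2} + \frac{\cos{\left(2 x \right)}}{12}; value = - \frac{11 \cos{\left(1 \right)}}{24} + \frac{\sin{\left(2 \right)}}{3} - \frac{11 \cos{\left(2 \right)}}{12} + \frac{7 \sin{\left(1 \right)}}{12}

Check any antiderivative F(x) by computing F'(x) and comparing it with f(x).
F(x) = - \frac{x^{2} \cos{\left(2 x \right)}}{6} + \frac{x \sin{\left(2 x \right)}}{6} - x \cos{\left(2 x \right)} + \frac{\sin{\left(2 x \right)}}{2} + \frac{\cos{\left(2 x \right)}}{12} is an antiderivative of f.
Check: d/dx[- \frac{x^{2} \cos{\left(2 x \right)}}{6} + \frac{x \sin{\left(2 x \right)}}{6} - x \cos{\left(2 x \right)} + \frac{\sin{\left(2 x \right)}}{2} + \frac{\cos{\left(2 x \right)}}{12}] = \frac{x^{2} \sin{\left(2 x \right)}}{3} + 2 x \sin{\left(2 x \right)}, which equals f(x).
F(1/2) = - \frac{11 \cos{\left(1 \right)}}{24} + \frac{7 \sin{\left(1 \right)}}{12}; F(-1) = \frac{11 \cos{\left(2 \right)}}{12} - \frac{\sin{\left(2 \right)}}{3}.
Integral = F(1/2) - F(-1) = - \frac{11 \cos{\left(1 \right)}}{24} + \frac{\sin{\left(2 \right)}}{3} - \frac{11 \cos{\left(2 \right)}}{12} + \frac{7 \sin{\left(1 \right)}}{12}.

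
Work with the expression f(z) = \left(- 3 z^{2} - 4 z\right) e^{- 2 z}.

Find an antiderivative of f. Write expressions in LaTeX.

Recognize the product-rule pattern: f = u'v + uv' with u = \frac{3 z^{2}}{2} + \frac{7 z}{2} + \frac{7}{4}, v = e^{- 2 z}, so integration by parts undoes it.
Check: d/dz[\frac{\left(6 z^{2} + 14 z + 7\right) e^{- 2 z}}{4}] = \left(- 3 z^{2} - 4 z\right) e^{- 2 z} = f(z).

An antiderivative is F(z) = \frac{\left(6 z^{2} + 14 z + 7\right) e^{- 2 z}}{4}.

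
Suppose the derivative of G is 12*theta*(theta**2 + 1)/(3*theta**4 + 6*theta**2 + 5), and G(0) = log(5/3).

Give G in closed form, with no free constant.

G(theta) = log(theta**4 + 2*theta**2 + 5/3)

G'(theta) matches the chain-rule pattern g'(h)*h' with inner function h(theta) = theta**4 + 2*theta**2 + 5/3; substituting u = h(theta) collapses the integral.
A general antiderivative is log(theta**4 + 2*theta**2 + 5/3) + C.
The condition gives C = log(5/3) - (log(5/3)) = 0.
So G(theta) = log(theta**4 + 2*theta**2 + 5/3).
Check: d/dtheta[log(theta**4 + 2*theta**2 + 5/3)] = (12*theta**3 + 12*theta)/(3*theta**4 + 6*theta**2 + 5), which equals G'(theta).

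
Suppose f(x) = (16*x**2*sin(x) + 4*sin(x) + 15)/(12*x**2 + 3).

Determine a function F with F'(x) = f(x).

A candidate is checked by its d/dx: the result must match f(x).
Check: d/dx[-4*cos(x)/3 + 5*atan(2*x)/2] = (16*x**2*sin(x) + 4*sin(x) + 15)/(12*x**2 + 3) = f(x).

An antiderivative is F(x) = -4*cos(x)/3 + 5*atan(2*x)/2.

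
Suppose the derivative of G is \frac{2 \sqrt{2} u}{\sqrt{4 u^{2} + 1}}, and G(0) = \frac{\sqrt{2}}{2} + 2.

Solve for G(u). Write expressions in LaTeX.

The substitution w = 2 u^{2} + \frac{1}{2} works: G'(u) is exactly (dG/dw)*(dw/du) for that inner function.
A general antiderivative is \sqrt{2 u^{2} + \frac{1}{2}} + C.
The condition gives C = \frac{\sqrt{2}}{2} + 2 - (\frac{\sqrt{2}}{2}) = 2.
So G(u) = \frac{\sqrt{2} \left(\sqrt{4 u^{2} + 1} + 2 \sqrt{2}\right)}{2}.
Check: d/du[\frac{\sqrt{2} \left(\sqrt{4 u^{2} + 1} + 2 \sqrt{2}\right)}{2}] = \frac{2 \sqrt{2} u}{\sqrt{4 u^{2} + 1}} = G'(u).

G(u) = \frac{\sqrt{2} \left(\sqrt{4 u^{2} + 1} + 2 \sqrt{2}\right)}{2}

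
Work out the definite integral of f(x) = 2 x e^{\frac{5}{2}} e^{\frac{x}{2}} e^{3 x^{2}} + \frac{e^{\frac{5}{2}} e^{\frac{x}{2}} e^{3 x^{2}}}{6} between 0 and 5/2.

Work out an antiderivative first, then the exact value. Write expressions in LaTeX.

Antiderivative: F(x) = \frac{e^{\frac{5}{2}} e^{\frac{x}{2}} e^{3 x^{2}}}{3}; value = - \frac{e^{\frac{5}{2}}}{3} + \frac{e^{\frac{45}{2}}}{3}

The substitution u = 3 x^{2} + \frac{x}{2} + \frac{5}{2} works: f is exactly (dF/du)*(du/dx) for that inner function.
F(x) = \frac{e^{\frac{5}{2}} e^{\frac{x}{2}} e^{3 x^{2}}}{3} is an antiderivative of f.
Check: d/dx[\frac{e^{\frac{5}{2}} e^{\frac{x}{2}} e^{3 x^{2}}}{3}] = 2 x e^{\frac{5}{2}} e^{\frac{x}{2}} e^{3 x^{2}} + \frac{e^{\frac{5}{2}} e^{\frac{x}{2}} e^{3 x^{2}}}{6} = f(x).
F(5/2) = \frac{e^{\frac{45}{2}}}{3}; F(0) = \frac{e^{\frac{5}{2}}}{3}.
Integral = F(5/2) - F(0) = - \frac{e^{\frac{5}{2}}}{3} + \frac{e^{\frac{45}{2}}}{3}.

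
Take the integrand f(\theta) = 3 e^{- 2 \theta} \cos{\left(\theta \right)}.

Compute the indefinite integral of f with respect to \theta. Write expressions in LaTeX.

A candidate is checked by its d/d\theta: the result must match f(\theta).
Check: d/d\theta[\frac{3 e^{- 2 \theta} \sin{\left(\theta \right)}}{5} - \frac{6 e^{- 2 \theta} \cos{\left(\theta \right)}}{5}] = 3 e^{- 2 \theta} \cos{\left(\theta \right)} = f(\theta).

F(\theta) = \frac{3 e^{- 2 \theta} \sin{\left(\theta \right)}}{5} - \frac{6 e^{- 2 \theta} \cos{\left(\theta \right)}}{5} + C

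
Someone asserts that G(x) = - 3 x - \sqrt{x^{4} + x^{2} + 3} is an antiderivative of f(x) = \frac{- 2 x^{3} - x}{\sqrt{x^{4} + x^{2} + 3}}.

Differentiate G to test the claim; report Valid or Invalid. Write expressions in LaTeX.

Invalid: d/dx[G] - f = -3, which is not 0.

d/dx[G] = \frac{- 2 x^{3} - x - 3 \sqrt{x^{4} + x^{2} + 3}}{\sqrt{x^{4} + x^{2} + 3}}
d/dx[G] - f(x) = -3 != 0.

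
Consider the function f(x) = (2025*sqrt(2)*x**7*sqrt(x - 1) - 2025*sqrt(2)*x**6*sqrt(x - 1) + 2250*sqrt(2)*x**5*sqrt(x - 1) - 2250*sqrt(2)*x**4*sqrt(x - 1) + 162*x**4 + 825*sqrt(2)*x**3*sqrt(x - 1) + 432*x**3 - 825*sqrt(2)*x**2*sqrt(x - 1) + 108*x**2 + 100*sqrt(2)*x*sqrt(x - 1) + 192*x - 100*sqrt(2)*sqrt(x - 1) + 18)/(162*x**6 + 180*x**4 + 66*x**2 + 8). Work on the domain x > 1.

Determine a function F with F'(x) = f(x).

An antiderivative is F(x) = (10*sqrt(2)*(x - 1)**(5/2)*(3*x**2 + 1) + 3*(3*x**2 + 1)*atan(3*x/2) - 8)/(2*(3*x**2 + 1)).

Differentiate the proposed F(x) back; it has to land on f(x) exactly.
Check: d/dx[(10*sqrt(2)*(x - 1)**(5/2)*(3*x**2 + 1) + 3*(3*x**2 + 1)*atan(3*x/2) - 8)/(2*(3*x**2 + 1))] = (2025*sqrt(2)*x**7*sqrt(x - 1) - 2025*sqrt(2)*x**6*sqrt(x - 1) + 2250*sqrt(2)*x**5*sqrt(x - 1) - 2250*sqrt(2)*x**4*sqrt(x - 1) + 162*x**4 + 825*sqrt(2)*x**3*sqrt(x - 1) + 432*x**3 - 825*sqrt(2)*x**2*sqrt(x - 1) + 108*x**2 + 100*sqrt(2)*x*sqrt(x - 1) + 192*x - 100*sqrt(2)*sqrt(x - 1) + 18)/(162*x**6 + 180*x**4 + 66*x**2 + 8) = f(x).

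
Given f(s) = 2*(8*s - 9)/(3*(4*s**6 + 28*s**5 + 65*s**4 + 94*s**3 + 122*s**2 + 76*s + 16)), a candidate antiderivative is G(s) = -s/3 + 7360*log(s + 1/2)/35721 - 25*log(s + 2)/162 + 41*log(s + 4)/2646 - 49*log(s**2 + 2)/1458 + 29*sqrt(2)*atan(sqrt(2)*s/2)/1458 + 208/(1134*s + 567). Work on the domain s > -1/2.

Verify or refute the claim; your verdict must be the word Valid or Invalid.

d/ds[G] = (-4*s**6 - 28*s**5 - 65*s**4 - 94*s**3 - 122*s**2 - 60*s - 34)/(12*s**6 + 84*s**5 + 195*s**4 + 282*s**3 + 366*s**2 + 228*s + 48)
d/ds[G] - f(s) = -1/3 != 0.

Invalid: d/ds[G] - f = -1/3, which is not 0.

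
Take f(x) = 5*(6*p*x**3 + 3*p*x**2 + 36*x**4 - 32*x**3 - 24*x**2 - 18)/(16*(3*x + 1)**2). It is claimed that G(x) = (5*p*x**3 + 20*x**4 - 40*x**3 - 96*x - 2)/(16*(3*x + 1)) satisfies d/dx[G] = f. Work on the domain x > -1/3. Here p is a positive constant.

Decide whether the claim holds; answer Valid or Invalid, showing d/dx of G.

d/dx[G] = (30*p*x**3 + 15*p*x**2 + 180*x**4 - 160*x**3 - 120*x**2 - 90)/(144*x**2 + 96*x + 16)
This equals f(x) exactly, so the claim holds.

Valid. The derivative of G reproduces f.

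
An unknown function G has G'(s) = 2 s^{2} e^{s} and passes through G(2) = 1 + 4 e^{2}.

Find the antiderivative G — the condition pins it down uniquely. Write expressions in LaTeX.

Recognize the product-rule pattern: G'(s) = u'v + uv' with u = 2 s^{2} - 4 s + 4, v = e^{s}, so integration by parts undoes it.
A general antiderivative is \left(2 s^{2} - 4 s + 4\right) e^{s} + C.
The condition gives C = 1 + 4 e^{2} - (4 e^{2}) = 1.
So G(s) = 2 s^{2} e^{s} - 4 s e^{s} + 4 e^{s} + 1.
Check: d/ds[2 s^{2} e^{s} - 4 s e^{s} + 4 e^{s} + 1] = 2 s^{2} e^{s} = G'(s).

G(s) = 2 s^{2} e^{s} - 4 s e^{s} + 4 e^{s} + 1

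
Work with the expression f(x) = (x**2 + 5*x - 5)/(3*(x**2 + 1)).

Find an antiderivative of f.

Check any antiderivative F(x) by computing F'(x) and comparing it with f(x).
Check: d/dx[(2*x + 5*log(x**2 + 1) - 12*atan(x))/6] = (x**2 + 5*x - 5)/(3*x**2 + 3), which equals f(x).

An antiderivative is F(x) = (2*x + 5*log(x**2 + 1) - 12*atan(x))/6.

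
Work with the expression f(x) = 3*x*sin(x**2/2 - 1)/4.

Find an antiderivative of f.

An antiderivative is F(x) = -3*cos(x**2/2 - 1)/4.

The substitution u = x**2/2 - 1 works: f is exactly (dF/du)*(du/dx) for that inner function.
Check: d/dx[-3*cos(x**2/2 - 1)/4] = 3*x*sin(x**2/2 - 1)/4 = f(x).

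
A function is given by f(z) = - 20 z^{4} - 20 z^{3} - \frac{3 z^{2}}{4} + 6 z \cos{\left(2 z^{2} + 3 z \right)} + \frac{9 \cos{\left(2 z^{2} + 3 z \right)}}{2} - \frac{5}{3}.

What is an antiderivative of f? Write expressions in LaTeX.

Integrate term by term and add the pieces.
Check: d/dz[- 4 z^{5} - 5 z^{4} - \frac{z^{3}}{4} - \frac{5 z}{3} + \frac{3 \sin{\left(2 z^{2} + 3 z \right)}}{2}] = - 20 z^{4} - 20 z^{3} - \frac{3 z^{2}}{4} + 6 z \cos{\left(2 z^{2} + 3 z \right)} + \frac{9 \cos{\left(2 z^{2} + 3 z \right)}}{2} - \frac{5}{3} = f(z).

An antiderivative is F(z) = - 4 z^{5} - 5 z^{4} - \frac{z^{3}}{4} - \frac{5 z}{3} + \frac{3 \sin{\left(2 z^{2} + 3 z \right)}}{2}.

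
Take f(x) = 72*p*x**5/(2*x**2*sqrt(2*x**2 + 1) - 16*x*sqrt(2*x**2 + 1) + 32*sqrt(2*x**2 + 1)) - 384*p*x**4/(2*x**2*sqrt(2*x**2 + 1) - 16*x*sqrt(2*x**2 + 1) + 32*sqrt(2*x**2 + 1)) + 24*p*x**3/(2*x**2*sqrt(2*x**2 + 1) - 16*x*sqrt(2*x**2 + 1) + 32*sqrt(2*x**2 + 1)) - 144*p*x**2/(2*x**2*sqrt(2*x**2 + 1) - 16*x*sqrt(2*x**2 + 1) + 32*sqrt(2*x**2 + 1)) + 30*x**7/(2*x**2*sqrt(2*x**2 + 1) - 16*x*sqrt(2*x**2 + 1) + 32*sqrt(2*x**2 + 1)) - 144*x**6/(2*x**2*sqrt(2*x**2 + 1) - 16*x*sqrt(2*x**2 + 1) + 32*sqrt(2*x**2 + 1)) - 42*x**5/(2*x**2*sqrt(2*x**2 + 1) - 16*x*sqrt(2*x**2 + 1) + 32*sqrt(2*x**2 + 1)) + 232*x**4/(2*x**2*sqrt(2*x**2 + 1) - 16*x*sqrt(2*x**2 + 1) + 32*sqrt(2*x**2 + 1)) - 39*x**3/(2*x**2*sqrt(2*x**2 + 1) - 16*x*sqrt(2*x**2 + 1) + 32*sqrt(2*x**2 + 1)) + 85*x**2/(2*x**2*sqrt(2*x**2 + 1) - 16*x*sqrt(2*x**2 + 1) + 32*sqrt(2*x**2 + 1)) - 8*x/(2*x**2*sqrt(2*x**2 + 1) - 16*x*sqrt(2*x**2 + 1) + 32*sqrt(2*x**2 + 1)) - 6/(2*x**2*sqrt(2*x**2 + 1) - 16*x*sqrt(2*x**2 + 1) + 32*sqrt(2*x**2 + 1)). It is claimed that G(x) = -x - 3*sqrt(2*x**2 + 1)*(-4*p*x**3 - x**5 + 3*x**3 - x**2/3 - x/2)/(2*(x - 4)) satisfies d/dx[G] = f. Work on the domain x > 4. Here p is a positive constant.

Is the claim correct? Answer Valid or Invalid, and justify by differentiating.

d/dx[G] = (72*p*x**5 - 384*p*x**4 + 24*p*x**3 - 144*p*x**2 + 30*x**7 - 144*x**6 - 42*x**5 + 232*x**4 - 39*x**3 - 2*x**2*sqrt(2*x**2 + 1) + 85*x**2 + 16*x*sqrt(2*x**2 + 1) - 8*x - 32*sqrt(2*x**2 + 1) - 6)/(2*x**2*sqrt(2*x**2 + 1) - 16*x*sqrt(2*x**2 + 1) + 32*sqrt(2*x**2 + 1))
d/dx[G] - f(x) = -1 != 0.

Invalid: d/dx[G] - f = -1, which is not 0.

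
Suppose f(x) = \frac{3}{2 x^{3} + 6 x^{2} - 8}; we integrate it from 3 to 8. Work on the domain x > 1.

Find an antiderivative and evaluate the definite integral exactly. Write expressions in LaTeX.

The denominator factors as 2 \left(x - 1\right) \left(x + 2\right)^{2}; partial fractions split f into directly integrable pieces: - \frac{1}{6 \left(x + 2\right)} - \frac{1}{2 \left(x + 2\right)^{2}} + \frac{1}{6 \left(x - 1\right)}.
F(x) = - \frac{- x \log{\left(x - 1 \right)} + x \log{\left(x + 2 \right)} - 2 \log{\left(x - 1 \right)} + 2 \log{\left(x + 2 \right)} - 3}{6 \left(x + 2\right)} is an antiderivative of f.
Check: d/dx[- \frac{- x \log{\left(x - 1 \right)} + x \log{\left(x + 2 \right)} - 2 \log{\left(x - 1 \right)} + 2 \log{\left(x + 2 \right)} - 3}{6 \left(x + 2\right)}] = \frac{3}{2 x^{3} + 6 x^{2} - 8} = f(x).
F(8) = - \frac{\log{\left(10 \right)}}{6} + \frac{1}{20} + \frac{\log{\left(7 \right)}}{6}; F(3) = - \frac{\log{\left(5 \right)}}{6} + \frac{1}{10} + \frac{\log{\left(2 \right)}}{6}.
Integral = F(8) - F(3) = - \frac{\log{\left(10 \right)}}{6} - \frac{\log{\left(2 \right)}}{6} - \frac{1}{20} + \frac{\log{\left(5 \right)}}{6} + \frac{\log{\left(7 \right)}}{6}.

Antiderivative: F(x) = - \frac{- x \log{\left(x - 1 \right)} + x \log{\left(x + 2 \right)} - 2 \log{\left(x - 1 \right)} + 2 \log{\left(x + 2 \right)} - 3}{6 \left(x + 2\right)}; value = - \frac{\log{\left(10 \right)}}{6} - \frac{\log{\left(2 \right)}}{6} - \frac{1}{20} + \frac{\log{\left(5 \right)}}{6} + \frac{\log{\left(7 \right)}}{6}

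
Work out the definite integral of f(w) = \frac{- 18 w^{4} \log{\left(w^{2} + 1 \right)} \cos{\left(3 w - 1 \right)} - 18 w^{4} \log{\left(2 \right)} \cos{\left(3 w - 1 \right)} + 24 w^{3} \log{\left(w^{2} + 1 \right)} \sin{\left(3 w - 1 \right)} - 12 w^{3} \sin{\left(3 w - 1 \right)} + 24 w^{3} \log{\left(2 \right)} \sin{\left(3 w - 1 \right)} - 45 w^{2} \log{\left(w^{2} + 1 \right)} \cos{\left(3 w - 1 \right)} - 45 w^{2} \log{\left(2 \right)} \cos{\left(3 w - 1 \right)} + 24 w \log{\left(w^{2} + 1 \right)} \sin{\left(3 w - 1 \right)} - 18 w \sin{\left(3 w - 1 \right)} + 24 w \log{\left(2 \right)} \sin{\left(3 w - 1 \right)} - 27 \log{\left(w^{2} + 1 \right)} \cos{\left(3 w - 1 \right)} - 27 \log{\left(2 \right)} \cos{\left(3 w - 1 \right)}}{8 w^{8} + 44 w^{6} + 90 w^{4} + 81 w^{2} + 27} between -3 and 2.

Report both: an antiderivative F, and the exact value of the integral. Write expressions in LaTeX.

Antiderivative: F(w) = - \frac{\log{\left(2 w^{2} + 2 \right)} \sin{\left(3 w - 1 \right)}}{2 \left(\frac{2 w^{4}}{3} + 2 w^{2} + \frac{3}{2}\right)}; value = - \frac{\log{\left(20 \right)} \sin{\left(10 \right)}}{147} - \frac{3 \log{\left(10 \right)} \sin{\left(5 \right)}}{121}

A first test for any F(w): its w-derivative must equal f(w) identically.
F(w) = - \frac{\log{\left(2 w^{2} + 2 \right)} \sin{\left(3 w - 1 \right)}}{2 \left(\frac{2 w^{4}}{3} + 2 w^{2} + \frac{3}{2}\right)} is an antiderivative of f.
Check: d/dw[- \frac{\log{\left(2 w^{2} + 2 \right)} \sin{\left(3 w - 1 \right)}}{2 \left(\frac{2 w^{4}}{3} + 2 w^{2} + \frac{3}{2}\right)}] = \frac{- 18 w^{4} \log{\left(w^{2} + 1 \right)} \cos{\left(3 w - 1 \right)} - 18 w^{4} \log{\left(2 \right)} \cos{\left(3 w - 1 \right)} + 24 w^{3} \log{\left(w^{2} + 1 \right)} \sin{\left(3 w - 1 \right)} - 12 w^{3} \sin{\left(3 w - 1 \right)} + 24 w^{3} \log{\left(2 \right)} \sin{\left(3 w - 1 \right)} - 45 w^{2} \log{\left(w^{2} + 1 \right)} \cos{\left(3 w - 1 \right)} - 45 w^{2} \log{\left(2 \right)} \cos{\left(3 w - 1 \right)} + 24 w \log{\left(w^{2} + 1 \right)} \sin{\left(3 w - 1 \right)} - 18 w \sin{\left(3 w - 1 \right)} + 24 w \log{\left(2 \right)} \sin{\left(3 w - 1 \right)} - 27 \log{\left(w^{2} + 1 \right)} \cos{\left(3 w - 1 \right)} - 27 \log{\left(2 \right)} \cos{\left(3 w - 1 \right)}}{8 w^{8} + 44 w^{6} + 90 w^{4} + 81 w^{2} + 27} = f(w).
F(2) = - \frac{3 \log{\left(10 \right)} \sin{\left(5 \right)}}{121}; F(-3) = \frac{\log{\left(20 \right)} \sin{\left(10 \right)}}{147}.
Integral = F(2) - F(-3) = - \frac{\log{\left(20 \right)} \sin{\left(10 \right)}}{147} - \frac{3 \log{\left(10 \right)} \sin{\left(5 \right)}}{121}.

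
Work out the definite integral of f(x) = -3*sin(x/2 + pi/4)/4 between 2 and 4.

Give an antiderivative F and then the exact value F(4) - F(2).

Antiderivative: F(x) = 3*cos(x/2 + pi/4)/2; value = 3*cos(pi/4 + 2)/2 - 3*cos(pi/4 + 1)/2

A candidate is checked by its d/dx: the result must match f(x).
F(x) = 3*cos(x/2 + pi/4)/2 is an antiderivative of f.
Check: d/dx[3*cos(x/2 + pi/4)/2] = -3*sin(x/2 + pi/4)/4 = f(x).
F(4) = 3*cos(pi/4 + 2)/2; F(2) = 3*cos(pi/4 + 1)/2.
Integral = F(4) - F(2) = 3*cos(pi/4 + 2)/2 - 3*cos(pi/4 + 1)/2.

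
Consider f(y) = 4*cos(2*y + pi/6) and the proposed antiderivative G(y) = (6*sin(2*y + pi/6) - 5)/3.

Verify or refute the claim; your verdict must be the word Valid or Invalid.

d/dy[G] = 4*cos(2*y + pi/6)
This equals f(y) exactly, so the claim holds.

Valid - the claim checks out under differentiation.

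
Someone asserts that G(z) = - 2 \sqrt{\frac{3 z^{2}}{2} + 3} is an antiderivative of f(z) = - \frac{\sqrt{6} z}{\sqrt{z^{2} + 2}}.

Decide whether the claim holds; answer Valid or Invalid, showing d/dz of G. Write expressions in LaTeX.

d/dz[G] = - \frac{\sqrt{6} z}{\sqrt{z^{2} + 2}}
This equals f(z) exactly, so the claim holds.

Valid. The derivative of G reproduces f.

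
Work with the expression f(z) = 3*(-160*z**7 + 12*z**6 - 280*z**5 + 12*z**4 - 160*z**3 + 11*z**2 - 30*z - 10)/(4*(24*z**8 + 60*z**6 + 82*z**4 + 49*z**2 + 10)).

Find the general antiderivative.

F(z) = (-10*z**2*log(z**4 + 3*z**2/2 + 5/3) - 3*z - 5*log(z**4 + 3*z**2/2 + 5/3))/(8*z**2 + 4) + C

An antiderivative F(z) passes only if d/dz[F] lands on f(z) exactly.
Check: d/dz[(-10*z**2*log(z**4 + 3*z**2/2 + 5/3) - 3*z - 5*log(z**4 + 3*z**2/2 + 5/3))/(8*z**2 + 4)] = (-480*z**7 + 36*z**6 - 840*z**5 + 36*z**4 - 480*z**3 + 33*z**2 - 90*z - 30)/(96*z**8 + 240*z**6 + 328*z**4 + 196*z**2 + 40), which equals f(z).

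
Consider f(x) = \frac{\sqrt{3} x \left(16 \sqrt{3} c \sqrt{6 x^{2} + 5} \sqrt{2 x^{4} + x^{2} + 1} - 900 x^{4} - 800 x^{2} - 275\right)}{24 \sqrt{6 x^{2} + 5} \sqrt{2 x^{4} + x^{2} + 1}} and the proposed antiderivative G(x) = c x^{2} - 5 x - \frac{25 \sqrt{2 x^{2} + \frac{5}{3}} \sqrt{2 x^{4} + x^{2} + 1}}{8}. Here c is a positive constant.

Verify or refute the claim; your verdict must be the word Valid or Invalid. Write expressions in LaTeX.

Invalid: d/dx[G] - f = -5, which is not 0.

d/dx[G] = \frac{\sqrt{3} \left(16 \sqrt{3} c x \sqrt{6 x^{2} + 5} \sqrt{2 x^{4} + x^{2} + 1} - 900 x^{5} - 800 x^{3} - 275 x - 40 \sqrt{3} \sqrt{6 x^{2} + 5} \sqrt{2 x^{4} + x^{2} + 1}\right)}{24 \sqrt{6 x^{2} + 5} \sqrt{2 x^{4} + x^{2} + 1}}
d/dx[G] - f(x) = -5 != 0.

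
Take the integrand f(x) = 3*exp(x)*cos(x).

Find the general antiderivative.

Recover f(x) by differentiating a candidate F(x); any mismatch rules it out.
Check: d/dx[3*exp(x)*sin(x)/2 + 3*exp(x)*cos(x)/2] = 3*exp(x)*cos(x) = f(x).

F(x) = 3*exp(x)*sin(x)/2 + 3*exp(x)*cos(x)/2 + C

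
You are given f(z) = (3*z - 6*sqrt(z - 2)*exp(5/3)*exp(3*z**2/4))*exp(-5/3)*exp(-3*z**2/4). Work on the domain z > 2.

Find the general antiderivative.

Differentiate the proposed F(z) back; it has to land on f(z) exactly.
Check: d/dz[-4*(z - 2)**(3/2) - 2*exp(-3*z**2/4 - 5/3)] = (3*z - 6*sqrt(z - 2)*exp(5/3)*exp(3*z**2/4))*exp(-5/3)*exp(-3*z**2/4) = f(z).

F(z) = -4*(z - 2)**(3/2) - 2*exp(-3*z**2/4 - 5/3) + C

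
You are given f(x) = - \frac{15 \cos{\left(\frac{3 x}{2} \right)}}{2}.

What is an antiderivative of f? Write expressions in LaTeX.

A candidate is checked by its d/dx: the result must match f(x).
Check: d/dx[- 5 \sin{\left(\frac{3 x}{2} \right)}] = - \frac{15 \cos{\left(\frac{3 x}{2} \right)}}{2} = f(x).

An antiderivative is F(x) = - 5 \sin{\left(\frac{3 x}{2} \right)}.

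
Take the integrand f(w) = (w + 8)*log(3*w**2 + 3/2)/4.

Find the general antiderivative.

F(w) = (-2*w**2 + 2*w*(w + 16)*log(3*w**2 + 3/2) - 64*w + log(w**2 + 1/2) + 32*sqrt(2)*atan(sqrt(2)*w))/16 + C

Differentiate the proposed F(w) back; it has to land on f(w) exactly.
Check: d/dw[(-2*w**2 + 2*w*(w + 16)*log(3*w**2 + 3/2) - 64*w + log(w**2 + 1/2) + 32*sqrt(2)*atan(sqrt(2)*w))/16] = w*log(w**2 + 1/2)/4 + w*log(3)/4 + 2*log(w**2 + 1/2) + 2*log(3), which equals f(w).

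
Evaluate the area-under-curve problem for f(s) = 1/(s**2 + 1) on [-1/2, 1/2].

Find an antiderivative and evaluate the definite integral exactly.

Antiderivative: F(s) = atan(s); value = 2*atan(1/2)

A first test for any F(s): its s-derivative must equal f(s) identically.
F(s) = atan(s) is an antiderivative of f.
Check: d/ds[atan(s)] = 1/(s**2 + 1) = f(s).
F(1/2) = atan(1/2); F(-1/2) = -atan(1/2).
Integral = F(1/2) - F(-1/2) = 2*atan(1/2).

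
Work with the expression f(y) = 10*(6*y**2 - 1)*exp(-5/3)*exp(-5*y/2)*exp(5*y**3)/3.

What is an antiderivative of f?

The substitution u = 5*y**3 - 5*y/2 - 5/3 works: f is exactly (dF/du)*(du/dy) for that inner function.
Check: d/dy[4*exp(-5/3)*exp(-5*y/2)*exp(5*y**3)/3] = (60*y**2*exp(5*y**3) - 10*exp(5*y**3))*exp(-5/3)*exp(-5*y/2)/3, which equals f(y).

An antiderivative is F(y) = 4*exp(-5/3)*exp(-5*y/2)*exp(5*y**3)/3.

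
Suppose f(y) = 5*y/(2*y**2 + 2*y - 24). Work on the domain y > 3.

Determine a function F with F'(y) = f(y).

The denominator factors as 2*(y - 3)*(y + 4); partial fractions split f into directly integrable pieces: 10/(7*(y + 4)) + 15/(14*(y - 3)).
Check: d/dy[5*(3*log(y - 3) + 4*log(y + 4))/14] = 5*y/(2*y**2 + 2*y - 24) = f(y).

An antiderivative is F(y) = 5*(3*log(y - 3) + 4*log(y + 4))/14.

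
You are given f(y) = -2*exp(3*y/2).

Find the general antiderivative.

Any candidate F(y) must reproduce f(y) exactly when differentiated.
Check: d/dy[-4*exp(3*y/2)/3] = -2*exp(3*y/2) = f(y).

F(y) = -4*exp(3*y/2)/3 + C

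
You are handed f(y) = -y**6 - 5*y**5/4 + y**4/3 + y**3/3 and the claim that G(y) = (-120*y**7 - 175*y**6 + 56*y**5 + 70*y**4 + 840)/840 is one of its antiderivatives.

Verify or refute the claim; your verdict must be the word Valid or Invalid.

d/dy[G] = -y**6 - 5*y**5/4 + y**4/3 + y**3/3
This equals f(y) exactly, so the claim holds.

Valid: G'(y) = f(y).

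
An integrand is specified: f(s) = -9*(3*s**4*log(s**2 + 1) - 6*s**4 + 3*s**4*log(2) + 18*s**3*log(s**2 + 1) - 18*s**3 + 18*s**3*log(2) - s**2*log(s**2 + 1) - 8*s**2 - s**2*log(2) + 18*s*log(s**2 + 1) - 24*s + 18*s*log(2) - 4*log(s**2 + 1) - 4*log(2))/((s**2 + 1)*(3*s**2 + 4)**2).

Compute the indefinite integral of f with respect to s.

F(s) = 9*(s + 3)*log(2*s**2 + 2)/(3*s**2 + 4) + C

Whatever form F(s) takes, F'(s) = f(s) is non-negotiable.
Check: d/ds[9*(s + 3)*log(2*s**2 + 2)/(3*s**2 + 4)] = (-27*s**4*log(s**2 + 1) - 27*s**4*log(2) + 54*s**4 - 162*s**3*log(s**2 + 1) - 162*s**3*log(2) + 162*s**3 + 9*s**2*log(s**2 + 1) + 9*s**2*log(2) + 72*s**2 - 162*s*log(s**2 + 1) - 162*s*log(2) + 216*s + 36*log(s**2 + 1) + 36*log(2))/(9*s**6 + 33*s**4 + 40*s**2 + 16), which equals f(s).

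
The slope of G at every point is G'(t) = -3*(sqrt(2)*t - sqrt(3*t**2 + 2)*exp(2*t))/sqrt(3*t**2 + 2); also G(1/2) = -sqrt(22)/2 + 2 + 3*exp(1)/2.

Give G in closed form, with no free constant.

Whatever form G(t) takes, its d/dt must return the stated G'(t).
A general antiderivative is -2*sqrt(3*t**2/2 + 1) + 3*exp(2*t)/2 + C.
The condition gives C = -sqrt(22)/2 + 2 + 3*exp(1)/2 - (-sqrt(22)/2 + 3*exp(1)/2) = 2.
So G(t) = -2*sqrt(3*t**2/2 + 1) + 3*exp(2*t)/2 + 2.
Check: d/dt[-2*sqrt(3*t**2/2 + 1) + 3*exp(2*t)/2 + 2] = (-3*sqrt(2)*t + 3*sqrt(3*t**2 + 2)*exp(2*t))/sqrt(3*t**2 + 2), which equals G'(t).

G(t) = -2*sqrt(3*t**2/2 + 1) + 3*exp(2*t)/2 + 2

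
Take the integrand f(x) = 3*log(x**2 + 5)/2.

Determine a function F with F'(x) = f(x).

Any candidate F(x) must reproduce f(x) exactly when differentiated.
Check: d/dx[3*x*log(x**2 + 5)/2 - 3*x + 3*sqrt(5)*atan(sqrt(5)*x/5)] = 3*log(x**2 + 5)/2 = f(x).

An antiderivative is F(x) = 3*x*log(x**2 + 5)/2 - 3*x + 3*sqrt(5)*atan(sqrt(5)*x/5).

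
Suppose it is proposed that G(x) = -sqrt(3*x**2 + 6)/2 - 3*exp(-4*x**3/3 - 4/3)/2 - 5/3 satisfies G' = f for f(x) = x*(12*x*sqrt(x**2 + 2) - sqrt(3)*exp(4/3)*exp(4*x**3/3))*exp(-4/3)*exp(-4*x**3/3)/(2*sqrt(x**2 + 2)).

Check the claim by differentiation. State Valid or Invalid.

d/dx[G] = (12*x**2*sqrt(x**2 + 2) - sqrt(3)*x*exp(4/3)*exp(4*x**3/3))*exp(-4/3)*exp(-4*x**3/3)/(2*sqrt(x**2 + 2))
This equals f(x) exactly, so the claim holds.

Valid - the claim checks out under differentiation.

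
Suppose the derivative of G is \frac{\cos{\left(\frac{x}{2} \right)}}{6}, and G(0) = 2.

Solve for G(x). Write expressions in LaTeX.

The proposed G(x) is checked by its d/dx: the result must match the given G'(x).
A general antiderivative is \frac{\sin{\left(\frac{x}{2} \right)}}{3} + C.
The condition gives C = 2 - (0) = 2.
So G(x) = \frac{\sin{\left(\frac{x}{2} \right)}}{3} + 2.
Check: d/dx[\frac{\sin{\left(\frac{x}{2} \right)}}{3} + 2] = \frac{\cos{\left(\frac{x}{2} \right)}}{6} = G'(x).

G(x) = \frac{\sin{\left(\frac{x}{2} \right)}}{3} + 2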